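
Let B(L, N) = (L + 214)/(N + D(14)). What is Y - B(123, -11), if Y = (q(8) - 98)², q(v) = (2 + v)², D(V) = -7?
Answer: 409/18 ≈ 22.722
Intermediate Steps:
B(L, N) = (214 + L)/(-7 + N) (B(L, N) = (L + 214)/(N - 7) = (214 + L)/(-7 + N))
Y = 4 (Y = ((2 + 8)² - 98)² = (10² - 98)² = (100 - 98)² = 2² = 4)
Y - B(123, -11) = 4 - (214 + 123)/(-7 - 11) = 4 - 337/(-18) = 4 - (-1)*337/18 = 4 - 1*(-337/18) = 4 + 337/18 = 409/18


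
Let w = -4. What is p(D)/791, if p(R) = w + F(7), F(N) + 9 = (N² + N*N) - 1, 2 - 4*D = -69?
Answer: 12/113 ≈ 0.10619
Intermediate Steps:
D = 71/4 (D = ½ - ¼*(-69) = ½ + 69/4 = 71/4 ≈ 17.750)
F(N) = -10 + 2*N² (F(N) = -9 + ((N² + N*N) - 1) = -9 + ((N² + N²) - 1) = -9 + (2*N² - 1) = -9 + (-1 + 2*N²) = -10 + 2*N²)
p(R) = 84 (p(R) = -4 + (-10 + 2*7²) = -4 + (-10 + 2*49) = -4 + (-10 + 98) = -4 + 88 = 84)
p(D)/791 = 84/791 = 84*(1/791) = 12/113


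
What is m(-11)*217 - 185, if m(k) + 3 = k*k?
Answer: 25421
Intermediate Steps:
m(k) = -3 + k**2 (m(k) = -3 + k*k = -3 + k**2)
m(-11)*217 - 185 = (-3 + (-11)**2)*217 - 185 = (-3 + 121)*217 - 185 = 118*217 - 185 = 25606 - 185 = 25421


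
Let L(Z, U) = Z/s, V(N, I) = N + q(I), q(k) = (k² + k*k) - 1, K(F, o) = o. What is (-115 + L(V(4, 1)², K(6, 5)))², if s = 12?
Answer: 1836025/144 ≈ 12750.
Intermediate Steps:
q(k) = -1 + 2*k² (q(k) = (k² + k²) - 1 = 2*k² - 1 = -1 + 2*k²)
V(N, I) = -1 + N + 2*I² (V(N, I) = N + (-1 + 2*I²) = -1 + N + 2*I²)
L(Z, U) = Z/12
(-115 + L(V(4, 1)², K(6, 5)))² = (-115 + (-1 + 4 + 2*1²)²/12)² = (-115 + (-1 + 4 + 2*1)²/12)² = (-115 + (-1 + 4 + 2)²/12)² = (-115 + (1/12)*5²)² = (-115 + (1/12)*25)² = (-115 + 25/12)² = (-1355/12)² = 1836025/144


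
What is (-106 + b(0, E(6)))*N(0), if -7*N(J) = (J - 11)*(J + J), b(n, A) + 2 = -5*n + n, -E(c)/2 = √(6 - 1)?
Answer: 0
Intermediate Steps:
E(c) = -2*√5 (E(c) = -2*√(6 - 1) = -2*√5)
b(n, A) = -2 - 4*n (b(n, A) = -2 + (-5*n + n) = -2 - 4*n)
N(J) = -2*J*(-11 + J)/7 (N(J) = -(J - 11)*(J + J)/7 = -(-11 + J)*2*J/7 = -2*J*(-11 + J)/7)
(-106 + b(0, E(6)))*N(0) = (-106 + (-2 - 4*0))*((2/7)*0*(11 - 1*0)) = (-106 + (-2 + 0))*((2/7)*0*(11 + 0)) = (-106 - 2)*((2/7)*0*11) = -108*0 = 0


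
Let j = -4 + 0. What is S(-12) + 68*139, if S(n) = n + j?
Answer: 9436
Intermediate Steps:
j = -4
S(n) = -4 + n (S(n) = n - 4 = -4 + n)
S(-12) + 68*139 = (-4 - 12) + 68*139 = -16 + 9452 = 9436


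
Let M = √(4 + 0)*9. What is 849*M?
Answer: 15282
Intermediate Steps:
M = 18 (M = √4*9 = 2*9 = 18)
849*M = 849*18 = 15282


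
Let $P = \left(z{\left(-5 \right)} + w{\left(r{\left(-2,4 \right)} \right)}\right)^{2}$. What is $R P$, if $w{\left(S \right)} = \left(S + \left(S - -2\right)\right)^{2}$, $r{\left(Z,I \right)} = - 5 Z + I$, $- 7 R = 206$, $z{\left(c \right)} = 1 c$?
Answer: $- \frac{165011150}{7} \approx -2.3573 \cdot 10^{7}$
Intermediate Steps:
$z{\left(c \right)} = c$
$R = - \frac{206}{7}$ ($R = \left(- \frac{1}{7}\right) 206 = - \frac{206}{7} \approx -29.429$)
$r{\left(Z,I \right)} = I - 5 Z$
$w{\left(S \right)} = \left(2 + 2 S\right)^{2}$ ($w{\left(S \right)} = \left(S + \left(S + 2\right)\right)^{2} = \left(S + \left(2 + S\right)\right)^{2} = \left(2 + 2 S\right)^{2}$)
$P = 801025$ ($P = \left(-5 + 4 \left(1 + \left(4 - -10\right)\right)^{2}\right)^{2} = \left(-5 + 4 \left(1 + \left(4 + 10\right)\right)^{2}\right)^{2} = \left(-5 + 4 \left(1 + 14\right)^{2}\right)^{2} = \left(-5 + 4 \cdot 15^{2}\right)^{2} = \left(-5 + 4 \cdot 225\right)^{2} = \left(-5 + 900\right)^{2} = 895^{2} = 801025$)
$R P = \left(- \frac{206}{7}\right) 801025 = - \frac{165011150}{7}$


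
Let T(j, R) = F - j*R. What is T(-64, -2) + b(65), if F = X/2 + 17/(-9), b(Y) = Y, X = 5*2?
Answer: -539/9 ≈ -59.889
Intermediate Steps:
X = 10
F = 28/9 (F = 10/2 + 17/(-9) = 10*(½) + 17*(-⅑) = 5 - 17/9 = 28/9 ≈ 3.1111)
T(j, R) = 28/9 - R*j (T(j, R) = 28/9 - j*R = 28/9 - R*j)
T(-64, -2) + b(65) = (28/9 - 1*(-2)*(-64)) + 65 = (28/9 - 128) + 65 = -1124/9 + 65 = -539/9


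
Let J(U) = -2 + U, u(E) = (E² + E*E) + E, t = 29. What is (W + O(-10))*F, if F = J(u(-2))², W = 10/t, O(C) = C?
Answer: -4480/29 ≈ -154.48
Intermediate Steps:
u(E) = E + 2*E² (u(E) = (E² + E²) + E = 2*E² + E = E + 2*E²)
W = 10/29 ≈ 0.34483
F = 16 (F = (-2 - 2*(1 + 2*(-2)))² = (-2 - 2*(1 - 4))² = (-2 - 2*(-3))² = (-2 + 6)² = 4² = 16)
(W + O(-10))*F = (10/29 - 10)*16 = -280/29*16 = -4480/29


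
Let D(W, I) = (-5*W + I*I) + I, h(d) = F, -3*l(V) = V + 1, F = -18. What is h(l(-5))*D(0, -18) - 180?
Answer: -5688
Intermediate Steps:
l(V) = -⅓ - V/3 (l(V) = -(V + 1)/3 = -(1 + V)/3 = -⅓ - V/3)
h(d) = -18
D(W, I) = I + I² - 5*W (D(W, I) = (-5*W + I²) + I = (I² - 5*W) + I = I + I² - 5*W)
h(l(-5))*D(0, -18) - 180 = -18*(-18 + (-18)² - 5*0) - 180 = -18*(-18 + 324 + 0) - 180 = -18*306 - 180 = -5508 - 180 = -5688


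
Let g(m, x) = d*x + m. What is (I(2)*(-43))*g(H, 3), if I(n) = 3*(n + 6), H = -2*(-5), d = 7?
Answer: -31992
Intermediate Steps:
H = 10
g(m, x) = m + 7*x (g(m, x) = 7*x + m = m + 7*x)
I(n) = 18 + 3*n (I(n) = 3*(6 + n) = 18 + 3*n)
(I(2)*(-43))*g(H, 3) = ((18 + 3*2)*(-43))*(10 + 7*3) = ((18 + 6)*(-43))*(10 + 21) = (24*(-43))*31 = -1032*31 = -31992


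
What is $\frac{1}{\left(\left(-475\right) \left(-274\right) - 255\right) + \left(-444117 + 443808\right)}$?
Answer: $\frac{1}{129586} \approx 7.7169 \cdot 10^{-6}$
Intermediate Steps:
$\frac{1}{\left(\left(-475\right) \left(-274\right) - 255\right) + \left(-444117 + 443808\right)} = \frac{1}{\left(130150 - 255\right) - 309} = \frac{1}{129895 - 309} = \frac{1}{129586}$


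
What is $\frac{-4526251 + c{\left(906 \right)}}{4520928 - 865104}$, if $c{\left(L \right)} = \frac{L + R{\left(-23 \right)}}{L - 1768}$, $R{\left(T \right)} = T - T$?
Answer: $- \frac{975407317}{787830072} \approx -1.2381$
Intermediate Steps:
$R{\left(T \right)} = 0$
$c{\left(L \right)} = \frac{L}{-1768 + L}$ ($c{\left(L \right)} = \frac{L + 0}{L - 1768} = \frac{L}{-1768 + L}$)
$\frac{-4526251 + c{\left(906 \right)}}{4520928 - 865104} = \frac{-4526251 + \frac{906}{-1768 + 906}}{4520928 - 865104} = \frac{-4526251 + \frac{906}{-862}}{3655824} = \left(-4526251 + 906 \left(- \frac{1}{862}\right)\right) \frac{1}{3655824} = \left(-4526251 - \frac{453}{431}\right) \frac{1}{3655824} = \left(- \frac{1950814634}{431}\right) \frac{1}{3655824} = - \frac{975407317}{787830072}$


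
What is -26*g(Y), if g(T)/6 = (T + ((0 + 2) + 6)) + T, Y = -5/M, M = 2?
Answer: -468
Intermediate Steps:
Y = -5/2 ≈ -2.5000
g(T) = 48 + 12*T (g(T) = 6*((T + ((0 + 2) + 6)) + T) = 6*((T + (2 + 6)) + T) = 6*((T + 8) + T) = 6*((8 + T) + T) = 6*(8 + 2*T) = 48 + 12*T)
-26*g(Y) = -26*(48 + 12*(-5/2)) = -26*(48 - 30) = -26*18 = -468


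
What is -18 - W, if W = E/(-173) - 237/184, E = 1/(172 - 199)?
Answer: -14363509/859464 ≈ -16.712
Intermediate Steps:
E = -1/27 (E = 1/(-27) = -1/27 ≈ -0.037037)
W = -1106843/859464 (W = -1/27/(-173) - 237/184 = -1/27*(-1/173) - 237*1/184 = 1/4671 - 237/184 = -1106843/859464 ≈ -1.2878)
-18 - W = -18 - 1*(-1106843/859464) = -18 + 1106843/859464 = -14363509/859464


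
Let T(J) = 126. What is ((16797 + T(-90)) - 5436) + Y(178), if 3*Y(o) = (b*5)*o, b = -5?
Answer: 30011/3 ≈ 10004.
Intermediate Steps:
Y(o) = -25*o/3 (Y(o) = ((-5*5)*o)/3 = (-25*o)/3 = -25*o/3)
((16797 + T(-90)) - 5436) + Y(178) = ((16797 + 126) - 5436) - 25/3*178 = (16923 - 5436) - 4450/3 = 11487 - 4450/3 = 30011/3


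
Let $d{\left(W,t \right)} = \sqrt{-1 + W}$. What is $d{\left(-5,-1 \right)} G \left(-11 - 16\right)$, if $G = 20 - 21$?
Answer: $27 i \sqrt{6} \approx 66.136 i$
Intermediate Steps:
$G = -1$ ($G = 20 - 21 = -1$)
$d{\left(-5,-1 \right)} G \left(-11 - 16\right) = \sqrt{-1 - 5} \left(-1\right) \left(-11 - 16\right) = \sqrt{-6} \left(-1\right) \left(-27\right) = i \sqrt{6} \left(-1\right) \left(-27\right) = - i \sqrt{6} \left(-27\right) = 27 i \sqrt{6}$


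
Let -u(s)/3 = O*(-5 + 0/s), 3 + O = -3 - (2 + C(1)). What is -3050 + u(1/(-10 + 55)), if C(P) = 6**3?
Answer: -6410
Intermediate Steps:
C(P) = 216
O = -224 (O = -3 + (-3 - (2 + 216)) = -3 + (-3 - 218) = -3 - 221 = -224)
u(s) = -3360 (u(s) = -(-672)*(-5 + 0/s) = -(-672)*(-5 + 0) = -(-672)*(-5) = -3*1120 = -3360)
-3050 + u(1/(-10 + 55)) = -3050 - 3360 = -6410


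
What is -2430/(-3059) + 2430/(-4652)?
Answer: 1935495/7115234 ≈ 0.27202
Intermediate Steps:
-2430/(-3059) + 2430/(-4652) = -2430*(-1/3059) + 2430*(-1/4652) = 2430/3059 - 1215/2326 = 1935495/7115234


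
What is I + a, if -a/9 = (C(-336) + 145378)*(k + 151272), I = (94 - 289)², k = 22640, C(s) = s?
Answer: -227020860711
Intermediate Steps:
I = 38025 (I = (-195)² = 38025)
a = -227020898736 (a = -9*(-336 + 145378)*(22640 + 151272) = -1305378*173912 = -9*25224544304 = -227020898736)
I + a = 38025 - 227020898736 = -227020860711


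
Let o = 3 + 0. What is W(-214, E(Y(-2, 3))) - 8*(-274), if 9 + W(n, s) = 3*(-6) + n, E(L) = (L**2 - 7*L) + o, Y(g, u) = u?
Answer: 1951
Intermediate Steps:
o = 3
E(L) = 3 + L**2 - 7*L (E(L) = (L**2 - 7*L) + 3 = 3 + L**2 - 7*L)
W(n, s) = -27 + n (W(n, s) = -9 + (3*(-6) + n) = -9 + (-18 + n) = -27 + n)
W(-214, E(Y(-2, 3))) - 8*(-274) = (-27 - 214) - 8*(-274) = -241 - 1*(-2192) = -241 + 2192 = 1951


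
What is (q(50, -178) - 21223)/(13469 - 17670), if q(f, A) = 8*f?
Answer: 20823/4201 ≈ 4.9567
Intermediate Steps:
(q(50, -178) - 21223)/(13469 - 17670) = (8*50 - 21223)/(13469 - 17670) = (400 - 21223)/(-4201) = -20823*(-1/4201) = 20823/4201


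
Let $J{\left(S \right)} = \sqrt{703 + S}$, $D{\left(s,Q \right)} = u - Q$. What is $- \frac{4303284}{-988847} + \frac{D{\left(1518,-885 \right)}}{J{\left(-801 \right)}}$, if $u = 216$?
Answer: $\frac{4303284}{988847} - \frac{1101 i \sqrt{2}}{14} \approx 4.3518 - 111.22 i$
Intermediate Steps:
$D{\left(s,Q \right)} = 216 - Q$
$- \frac{4303284}{-988847} + \frac{D{\left(1518,-885 \right)}}{J{\left(-801 \right)}} = - \frac{4303284}{-988847} + \frac{216 - -885}{\sqrt{703 - 801}} = \left(-4303284\right) \left(- \frac{1}{988847}\right) + \frac{216 + 885}{\sqrt{-98}} = \frac{4303284}{988847} + \frac{1101}{7 i \sqrt{2}} = \frac{4303284}{988847} + 1101 \left(- \frac{i \sqrt{2}}{14}\right) = \frac{4303284}{988847} - \frac{1101 i \sqrt{2}}{14}$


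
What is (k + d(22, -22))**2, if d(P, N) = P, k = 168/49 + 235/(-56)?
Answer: 1413721/3136 ≈ 450.80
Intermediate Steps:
k = -43/56 (k = 168*(1/49) + 235*(-1/56) = 24/7 - 235/56 = -43/56 ≈ -0.76786)
(k + d(22, -22))**2 = (-43/56 + 22)**2 = (1189/56)**2 = 1413721/3136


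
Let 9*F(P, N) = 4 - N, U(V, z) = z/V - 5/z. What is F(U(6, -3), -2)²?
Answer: 4/9 ≈ 0.44444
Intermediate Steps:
U(V, z) = -5/z + z/V
F(P, N) = 4/9 - N/9 (F(P, N) = (4 - N)/9 = 4/9 - N/9)
F(U(6, -3), -2)² = (4/9 - ⅑*(-2))² = (4/9 + 2/9)² = (⅔)² = 4/9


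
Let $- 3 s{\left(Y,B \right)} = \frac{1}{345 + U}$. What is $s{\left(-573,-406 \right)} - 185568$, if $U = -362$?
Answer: $- \frac{9463967}{51} \approx -1.8557 \cdot 10^{5}$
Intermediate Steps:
$s{\left(Y,B \right)} = \frac{1}{51}$ ($s{\left(Y,B \right)} = - \frac{1}{3 \left(345 - 362\right)} = - \frac{1}{3 \left(-17\right)} = \left(- \frac{1}{3}\right) \left(- \frac{1}{17}\right) = \frac{1}{51}$)
$s{\left(-573,-406 \right)} - 185568 = \frac{1}{51} - 185568 = - \frac{9463967}{51}$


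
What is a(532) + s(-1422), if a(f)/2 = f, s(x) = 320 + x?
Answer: -38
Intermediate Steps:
a(f) = 2*f
a(532) + s(-1422) = 2*532 + (320 - 1422) = 1064 - 1102 = -38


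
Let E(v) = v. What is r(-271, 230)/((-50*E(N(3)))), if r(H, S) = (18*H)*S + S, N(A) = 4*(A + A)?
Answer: 112171/120 ≈ 934.76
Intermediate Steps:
N(A) = 8*A (N(A) = 4*(2*A) = 8*A)
r(H, S) = S + 18*H*S (r(H, S) = 18*H*S + S = S + 18*H*S)
r(-271, 230)/((-50*E(N(3)))) = (230*(1 + 18*(-271)))/((-400*3)) = (230*(1 - 4878))/((-50*24)) = (230*(-4877))/(-1200) = -1121710*(-1/1200) = 112171/120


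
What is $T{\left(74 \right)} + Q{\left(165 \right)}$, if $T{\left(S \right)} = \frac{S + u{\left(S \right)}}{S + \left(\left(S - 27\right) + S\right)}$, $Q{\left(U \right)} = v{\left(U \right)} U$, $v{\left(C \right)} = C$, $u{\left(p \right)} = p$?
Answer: $\frac{5309023}{195} \approx 27226.0$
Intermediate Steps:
$Q{\left(U \right)} = U^{2}$ ($Q{\left(U \right)} = U U = U^{2}$)
$T{\left(S \right)} = \frac{2 S}{-27 + 3 S}$ ($T{\left(S \right)} = \frac{S + S}{S + \left(\left(S - 27\right) + S\right)} = \frac{2 S}{S + \left(\left(-27 + S\right) + S\right)} = \frac{2 S}{S + \left(-27 + 2 S\right)} = \frac{2 S}{-27 + 3 S}$)
$T{\left(74 \right)} + Q{\left(165 \right)} = \frac{2}{3} \cdot 74 \frac{1}{-9 + 74} + 165^{2} = \frac{2}{3} \cdot 74 \cdot \frac{1}{65} + 27225 = \frac{148}{195} + 27225 = \frac{5309023}{195}$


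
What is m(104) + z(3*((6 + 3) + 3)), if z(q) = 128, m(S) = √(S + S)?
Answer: 128 + 4*√13 ≈ 142.42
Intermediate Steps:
m(S) = √2*√S (m(S) = √(2*S) = √2*√S)
m(104) + z(3*((6 + 3) + 3)) = √2*√104 + 128 = √2*(2*√26) + 128 = 4*√13 + 128 = 128 + 4*√13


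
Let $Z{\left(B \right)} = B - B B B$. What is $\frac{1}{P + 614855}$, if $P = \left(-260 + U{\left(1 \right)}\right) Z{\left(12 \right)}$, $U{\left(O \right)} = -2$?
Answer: $\frac{1}{1064447} \approx 9.3946 \cdot 10^{-7}$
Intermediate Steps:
$Z{\left(B \right)} = B - B^{3}$ ($Z{\left(B \right)} = B - B^{2} B = B - B^{3}$)
$P = 449592$ ($P = \left(-260 - 2\right) \left(12 - 12^{3}\right) = - 262 \left(12 - 1728\right) = \left(-262\right) \left(-1716\right) = 449592$)
$\frac{1}{P + 614855} = \frac{1}{449592 + 614855} = \frac{1}{1064447}$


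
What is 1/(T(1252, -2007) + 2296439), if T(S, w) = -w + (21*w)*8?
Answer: 1/1961270 ≈ 5.0987e-7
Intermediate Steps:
T(S, w) = 167*w (T(S, w) = -w + 168*w = 167*w)
1/(T(1252, -2007) + 2296439) = 1/(167*(-2007) + 2296439) = 1/(-335169 + 2296439) = 1/1961270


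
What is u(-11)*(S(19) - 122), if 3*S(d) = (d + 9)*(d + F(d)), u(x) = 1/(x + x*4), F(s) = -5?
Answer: -26/165 ≈ -0.15758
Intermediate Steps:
u(x) = 1/(5*x) (u(x) = 1/(x + 4*x) = 1/(5*x))
S(d) = (-5 + d)*(9 + d)/3 (S(d) = ((d + 9)*(d - 5))/3 = ((9 + d)*(-5 + d))/3 = ((-5 + d)*(9 + d))/3 = (-5 + d)*(9 + d)/3)
u(-11)*(S(19) - 122) = ((⅕)/(-11))*((-15 + (⅓)*19² + (4/3)*19) - 122) = ((⅕)*(-1/11))*((-15 + (⅓)*361 + 76/3) - 122) = -((-15 + 361/3 + 76/3) - 122)/55 = -(392/3 - 122)/55 = -1/55*26/3 = -26/165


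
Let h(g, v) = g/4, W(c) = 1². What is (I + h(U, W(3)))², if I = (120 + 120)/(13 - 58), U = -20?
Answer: 961/9 ≈ 106.78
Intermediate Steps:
W(c) = 1
h(g, v) = g/4 (h(g, v) = g*(¼) = g/4)
I = -16/3 (I = 240/(-45) = 240*(-1/45) = -16/3 ≈ -5.3333)
(I + h(U, W(3)))² = (-16/3 + (¼)*(-20))² = (-16/3 - 5)² = (-31/3)² = 961/9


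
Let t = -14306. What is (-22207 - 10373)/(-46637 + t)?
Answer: 32580/60943 ≈ 0.53460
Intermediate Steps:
(-22207 - 10373)/(-46637 + t) = (-22207 - 10373)/(-46637 - 14306) = -32580/(-60943) = -32580*(-1/60943) = 32580/60943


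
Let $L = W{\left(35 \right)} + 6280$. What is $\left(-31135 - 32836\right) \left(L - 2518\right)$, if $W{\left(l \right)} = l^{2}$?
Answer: $-319023377$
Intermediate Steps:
$L = 7505$ ($L = 35^{2} + 6280 = 1225 + 6280 = 7505$)
$\left(-31135 - 32836\right) \left(L - 2518\right) = \left(-31135 - 32836\right) \left(7505 - 2518\right) = \left(-63971\right) 4987 = -319023377$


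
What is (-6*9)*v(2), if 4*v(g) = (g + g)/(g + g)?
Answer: -27/2 ≈ -13.500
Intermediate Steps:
v(g) = ¼ (v(g) = ((g + g)/(g + g))/4 = ((2*g)/((2*g)))/4 = ((2*g)*(1/(2*g)))/4 = (¼)*1 = ¼)
(-6*9)*v(2) = -6*9*(¼) = -54*¼ = -27/2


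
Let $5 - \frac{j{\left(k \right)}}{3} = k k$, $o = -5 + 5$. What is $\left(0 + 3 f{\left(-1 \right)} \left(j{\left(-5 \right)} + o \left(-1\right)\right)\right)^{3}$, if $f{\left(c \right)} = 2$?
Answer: $-46656000$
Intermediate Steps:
$o = 0$
$j{\left(k \right)} = 15 - 3 k^{2}$ ($j{\left(k \right)} = 15 - 3 k k = 15 - 3 k^{2}$)
$\left(0 + 3 f{\left(-1 \right)} \left(j{\left(-5 \right)} + o \left(-1\right)\right)\right)^{3} = \left(0 + 3 \cdot 2 \left(\left(15 - 3 \left(-5\right)^{2}\right) + 0 \left(-1\right)\right)\right)^{3} = \left(0 + 6 \left(\left(15 - 75\right) + 0\right)\right)^{3} = \left(0 + 6 \left(-60 + 0\right)\right)^{3} = \left(0 + 6 \left(-60\right)\right)^{3} = \left(0 - 360\right)^{3} = \left(-360\right)^{3} = -46656000$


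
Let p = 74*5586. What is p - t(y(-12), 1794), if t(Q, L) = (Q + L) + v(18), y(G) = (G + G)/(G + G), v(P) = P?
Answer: 411551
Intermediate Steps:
p = 413364
y(G) = 1 (y(G) = (2*G)/((2*G)) = (2*G)*(1/(2*G)) = 1)
t(Q, L) = 18 + L + Q (t(Q, L) = (Q + L) + 18 = (L + Q) + 18 = 18 + L + Q)
p - t(y(-12), 1794) = 413364 - (18 + 1794 + 1) = 413364 - 1*1813 = 413364 - 1813 = 411551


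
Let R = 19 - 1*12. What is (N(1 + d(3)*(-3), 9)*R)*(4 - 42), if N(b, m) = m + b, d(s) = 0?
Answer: -2660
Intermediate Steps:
R = 7 (R = 19 - 12 = 7)
N(b, m) = b + m
(N(1 + d(3)*(-3), 9)*R)*(4 - 42) = (((1 + 0*(-3)) + 9)*7)*(4 - 42) = (((1 + 0) + 9)*7)*(-38) = ((1 + 9)*7)*(-38) = (10*7)*(-38) = 70*(-38) = -2660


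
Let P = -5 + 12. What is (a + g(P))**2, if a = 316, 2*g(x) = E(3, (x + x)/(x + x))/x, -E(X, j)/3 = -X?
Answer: 19651489/196 ≈ 1.0026e+5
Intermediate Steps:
P = 7
E(X, j) = 3*X (E(X, j) = -(-3)*X = 3*X)
g(x) = 9/(2*x) (g(x) = ((3*3)/x)/2 = (9/x)/2 = 9/(2*x))
(a + g(P))**2 = (316 + (9/2)/7)**2 = (316 + (9/2)*(1/7))**2 = (316 + 9/14)**2 = (4433/14)**2 = 19651489/196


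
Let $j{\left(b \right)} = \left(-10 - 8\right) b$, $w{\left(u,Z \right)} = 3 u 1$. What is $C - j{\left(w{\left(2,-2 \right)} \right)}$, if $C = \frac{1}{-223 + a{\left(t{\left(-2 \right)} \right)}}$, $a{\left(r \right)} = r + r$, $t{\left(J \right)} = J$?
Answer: $\frac{24515}{227} \approx 108.0$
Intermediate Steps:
$a{\left(r \right)} = 2 r$
$w{\left(u,Z \right)} = 3 u$
$j{\left(b \right)} = - 18 b$ ($j{\left(b \right)} = \left(-10 - 8\right) b = - 18 b$)
$C = - \frac{1}{227}$ ($C = \frac{1}{-223 + 2 \left(-2\right)} = \frac{1}{-223 - 4} = \frac{1}{-227} = - \frac{1}{227} \approx -0.0044053$)
$C - j{\left(w{\left(2,-2 \right)} \right)} = - \frac{1}{227} - - 18 \cdot 3 \cdot 2 = - \frac{1}{227} - \left(-18\right) 6 = - \frac{1}{227} - -108 = - \frac{1}{227} + 108 = \frac{24515}{227}$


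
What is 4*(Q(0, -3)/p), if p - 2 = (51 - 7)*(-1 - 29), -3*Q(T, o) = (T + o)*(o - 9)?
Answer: 24/659 ≈ 0.036419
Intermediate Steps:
Q(T, o) = -(-9 + o)*(T + o)/3 (Q(T, o) = -(T + o)*(o - 9)/3 = -(T + o)*(-9 + o)/3 = -(-9 + o)*(T + o)/3)
p = -1318 (p = 2 + (51 - 7)*(-1 - 29) = 2 + 44*(-30) = 2 - 1320 = -1318)
4*(Q(0, -3)/p) = 4*((3*0 + 3*(-3) - ⅓*(-3)² - ⅓*0*(-3))/(-1318)) = 4*((0 - 9 - ⅓*9 + 0)*(-1/1318)) = 4*((0 - 9 - 3 + 0)*(-1/1318)) = 4*(-12*(-1/1318)) = 4*(6/659) = 24/659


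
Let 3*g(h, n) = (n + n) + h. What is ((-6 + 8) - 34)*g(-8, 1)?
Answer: 64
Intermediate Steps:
g(h, n) = h/3 + 2*n/3 (g(h, n) = ((n + n) + h)/3 = (2*n + h)/3 = (h + 2*n)/3 = h/3 + 2*n/3)
((-6 + 8) - 34)*g(-8, 1) = ((-6 + 8) - 34)*((1/3)*(-8) + (2/3)*1) = (2 - 34)*(-8/3 + 2/3) = -32*(-2) = 64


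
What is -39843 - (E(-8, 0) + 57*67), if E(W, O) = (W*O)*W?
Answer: -43662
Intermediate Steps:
E(W, O) = O*W**2 (E(W, O) = (O*W)*W = O*W**2)
-39843 - (E(-8, 0) + 57*67) = -39843 - (0*(-8)**2 + 57*67) = -39843 - (0*64 + 3819) = -39843 - (0 + 3819) = -39843 - 1*3819 = -39843 - 3819 = -43662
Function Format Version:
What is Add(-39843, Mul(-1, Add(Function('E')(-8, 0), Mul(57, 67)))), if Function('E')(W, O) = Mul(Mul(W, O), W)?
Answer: -43662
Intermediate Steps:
Function('E')(W, O) = Mul(O, Pow(W, 2)) (Function('E')(W, O) = Mul(Mul(O, W), W) = Mul(O, Pow(W, 2)))
Add(-39843, Mul(-1, Add(Function('E')(-8, 0), Mul(57, 67)))) = Add(-39843, Mul(-1, Add(Mul(0, Pow(-8, 2)), Mul(57, 67)))) = Add(-39843, Mul(-1, Add(Mul(0, 64), 3819))) = Add(-39843, Mul(-1, Add(0, 3819))) = Add(-39843, Mul(-1, 3819)) = Add(-39843, -3819) = -43662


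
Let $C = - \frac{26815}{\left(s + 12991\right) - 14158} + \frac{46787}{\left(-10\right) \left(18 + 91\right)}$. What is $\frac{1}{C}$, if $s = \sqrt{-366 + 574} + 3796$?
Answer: $- \frac{436225137233890}{23173935608604377} - \frac{127435606000 \sqrt{13}}{23173935608604377} \approx -0.018844$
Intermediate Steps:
$s = 3796 + 4 \sqrt{13}$ ($s = \sqrt{208} + 3796 = 4 \sqrt{13} + 3796 = 3796 + 4 \sqrt{13} \approx 3810.4$)
$C = - \frac{46787}{1090} - \frac{26815}{2629 + 4 \sqrt{13}}$ ($C = - \frac{26815}{\left(\left(3796 + 4 \sqrt{13}\right) + 12991\right) - 14158} + \frac{46787}{\left(-10\right) \left(18 + 91\right)} = - \frac{26815}{\left(16787 + 4 \sqrt{13}\right) - 14158} + \frac{46787}{\left(-10\right) 109} = - \frac{26815}{2629 + 4 \sqrt{13}} + \frac{46787}{-1090} = - \frac{26815}{2629 + 4 \sqrt{13}} + 46787 \left(- \frac{1}{1090}\right) = - \frac{26815}{2629 + 4 \sqrt{13}} - \frac{46787}{1090} = - \frac{46787}{1090} - \frac{26815}{2629 + 4 \sqrt{13}} \approx -53.068$)
$\frac{1}{C} = \frac{1}{- \frac{400206547921}{7533461970} + \frac{107260 \sqrt{13}}{6911433}}$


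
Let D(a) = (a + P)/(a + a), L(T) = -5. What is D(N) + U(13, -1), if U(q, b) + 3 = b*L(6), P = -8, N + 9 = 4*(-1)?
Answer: 73/26 ≈ 2.8077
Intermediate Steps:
N = -13 (N = -9 + 4*(-1) = -9 - 4 = -13)
U(q, b) = -3 - 5*b (U(q, b) = -3 + b*(-5) = -3 - 5*b)
D(a) = (-8 + a)/(2*a) (D(a) = (a - 8)/(a + a) = (-8 + a)/((2*a)) = (-8 + a)*(1/(2*a)) = (-8 + a)/(2*a))
D(N) + U(13, -1) = (1/2)*(-8 - 13)/(-13) + (-3 - 5*(-1)) = (1/2)*(-1/13)*(-21) + (-3 + 5) = 21/26 + 2 = 73/26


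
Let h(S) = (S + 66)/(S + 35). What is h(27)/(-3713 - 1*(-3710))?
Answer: -½ ≈ -0.50000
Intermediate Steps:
h(S) = (66 + S)/(35 + S)
h(27)/(-3713 - 1*(-3710)) = ((66 + 27)/(35 + 27))/(-3713 - 1*(-3710)) = (93/62)/(-3713 + 3710) = ((1/62)*93)/(-3) = (3/2)*(-⅓) = -½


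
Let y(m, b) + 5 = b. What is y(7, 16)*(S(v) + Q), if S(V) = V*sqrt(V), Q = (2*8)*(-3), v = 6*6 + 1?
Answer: -528 + 407*sqrt(37) ≈ 1947.7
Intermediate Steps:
y(m, b) = -5 + b
v = 37 (v = 36 + 1 = 37)
Q = -48 (Q = 16*(-3) = -48)
S(V) = V**(3/2)
y(7, 16)*(S(v) + Q) = (-5 + 16)*(37**(3/2) - 48) = 11*(37*sqrt(37) - 48) = 11*(-48 + 37*sqrt(37)) = -528 + 407*sqrt(37)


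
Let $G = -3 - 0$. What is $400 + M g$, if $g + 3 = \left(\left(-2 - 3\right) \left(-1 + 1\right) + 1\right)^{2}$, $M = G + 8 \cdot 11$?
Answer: $230$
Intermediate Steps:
$G = -3$ ($G = -3 + 0 = -3$)
$M = 85$ ($M = -3 + 8 \cdot 11 = -3 + 88 = 85$)
$g = -2$ ($g = -3 + \left(\left(-2 - 3\right) \left(-1 + 1\right) + 1\right)^{2} = -3 + \left(\left(-5\right) 0 + 1\right)^{2} = -3 + \left(0 + 1\right)^{2} = -3 + 1^{2} = -3 + 1 = -2$)
$400 + M g = 400 + 85 \left(-2\right) = 400 - 170 = 230$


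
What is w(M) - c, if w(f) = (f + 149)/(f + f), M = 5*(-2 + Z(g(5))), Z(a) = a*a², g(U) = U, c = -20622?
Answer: 12682912/615 ≈ 20623.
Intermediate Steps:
Z(a) = a³
M = 615 (M = 5*(-2 + 5³) = 5*(-2 + 125) = 5*123 = 615)
w(f) = (149 + f)/(2*f) (w(f) = (149 + f)/((2*f)) = (149 + f)*(1/(2*f)) = (149 + f)/(2*f))
w(M) - c = (½)*(149 + 615)/615 - 1*(-20622) = (½)*(1/615)*764 + 20622 = 382/615 + 20622 = 12682912/615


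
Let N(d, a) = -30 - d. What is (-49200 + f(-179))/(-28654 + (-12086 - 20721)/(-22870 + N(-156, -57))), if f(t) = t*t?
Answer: 390264296/651673769 ≈ 0.59886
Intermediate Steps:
f(t) = t²
(-49200 + f(-179))/(-28654 + (-12086 - 20721)/(-22870 + N(-156, -57))) = (-49200 + (-179)²)/(-28654 + (-12086 - 20721)/(-22870 + (-30 - 1*(-156)))) = (-49200 + 32041)/(-28654 - 32807/(-22870 + (-30 + 156))) = -17159/(-28654 - 32807/(-22870 + 126)) = -17159/(-28654 - 32807/(-22744)) = -17159/(-28654 - 32807*(-1/22744)) = -17159/(-28654 + 32807/22744) = -17159/(-651673769/22744) = -17159*(-22744/651673769) = 390264296/651673769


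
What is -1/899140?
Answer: -1/899140 ≈ -1.1122e-6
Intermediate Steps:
-1/899140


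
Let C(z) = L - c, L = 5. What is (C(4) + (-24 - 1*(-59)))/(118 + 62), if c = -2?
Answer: 7/30 ≈ 0.23333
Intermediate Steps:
C(z) = 7 (C(z) = 5 - 1*(-2) = 5 + 2 = 7)
(C(4) + (-24 - 1*(-59)))/(118 + 62) = (7 + (-24 - 1*(-59)))/(118 + 62) = (7 + (-24 + 59))/180 = (7 + 35)*(1/180) = 42*(1/180) = 7/30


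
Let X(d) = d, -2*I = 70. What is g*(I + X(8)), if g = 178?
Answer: -4806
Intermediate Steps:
I = -35 (I = -½*70 = -35)
g*(I + X(8)) = 178*(-35 + 8) = 178*(-27) = -4806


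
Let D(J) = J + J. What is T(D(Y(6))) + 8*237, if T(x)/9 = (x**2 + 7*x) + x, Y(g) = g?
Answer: 4056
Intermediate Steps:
D(J) = 2*J
T(x) = 9*x**2 + 72*x (T(x) = 9*((x**2 + 7*x) + x) = 9*(x**2 + 8*x) = 9*x**2 + 72*x)
T(D(Y(6))) + 8*237 = 9*(2*6)*(8 + 2*6) + 8*237 = 9*12*(8 + 12) + 1896 = 9*12*20 + 1896 = 2160 + 1896 = 4056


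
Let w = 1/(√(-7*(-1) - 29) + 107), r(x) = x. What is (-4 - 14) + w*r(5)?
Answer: -205943/11471 - 5*I*√22/11471 ≈ -17.953 - 0.0020445*I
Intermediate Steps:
w = 1/(107 + I*√22) (w = 1/(√(7 - 29) + 107) = 1/(√(-22) + 107) = 1/(I*√22 + 107) = 1/(107 + I*√22) ≈ 0.0093279 - 0.00040889*I)
(-4 - 14) + w*r(5) = (-4 - 14) + (107/11471 - I*√22/11471)*5 = -18 + (535/11471 - 5*I*√22/11471) = -205943/11471 - 5*I*√22/11471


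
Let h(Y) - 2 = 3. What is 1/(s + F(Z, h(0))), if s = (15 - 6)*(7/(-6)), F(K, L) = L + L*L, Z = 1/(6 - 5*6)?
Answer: 2/39 ≈ 0.051282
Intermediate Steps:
h(Y) = 5 (h(Y) = 2 + 3 = 5)
Z = -1/24 (Z = 1/(6 - 30) = 1/(-24) = -1/24 ≈ -0.041667)
F(K, L) = L + L**2
s = -21/2 (s = 9*(7*(-1/6)) = 9*(-7/6) = -21/2 ≈ -10.500)
1/(s + F(Z, h(0))) = 1/(-21/2 + 5*(1 + 5)) = 1/(-21/2 + 5*6) = 1/(-21/2 + 30) = 1/(39/2) = 2/39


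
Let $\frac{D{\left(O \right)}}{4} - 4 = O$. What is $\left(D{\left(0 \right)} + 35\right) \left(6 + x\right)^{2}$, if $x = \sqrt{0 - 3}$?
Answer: $1683 + 612 i \sqrt{3} \approx 1683.0 + 1060.0 i$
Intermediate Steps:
$x = i \sqrt{3}$ ($x = \sqrt{-3} = i \sqrt{3} \approx 1.732 i$)
$D{\left(O \right)} = 16 + 4 O$
$\left(D{\left(0 \right)} + 35\right) \left(6 + x\right)^{2} = \left(\left(16 + 4 \cdot 0\right) + 35\right) \left(6 + i \sqrt{3}\right)^{2} = \left(\left(16 + 0\right) + 35\right) \left(6 + i \sqrt{3}\right)^{2} = \left(16 + 35\right) \left(6 + i \sqrt{3}\right)^{2} = 51 \left(6 + i \sqrt{3}\right)^{2}$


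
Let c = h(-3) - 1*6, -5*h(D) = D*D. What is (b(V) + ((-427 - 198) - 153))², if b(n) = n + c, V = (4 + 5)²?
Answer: 12418576/25 ≈ 4.9674e+5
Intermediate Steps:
h(D) = -D²/5 (h(D) = -D*D/5 = -D²/5)
V = 81 (V = 9² = 81)
c = -39/5 (c = -⅕*(-3)² - 1*6 = -⅕*9 - 6 = -9/5 - 6 = -39/5 ≈ -7.8000)
b(n) = -39/5 + n (b(n) = n - 39/5 = -39/5 + n)
(b(V) + ((-427 - 198) - 153))² = ((-39/5 + 81) + ((-427 - 198) - 153))² = (366/5 + (-625 - 153))² = (366/5 - 778)² = (-3524/5)² = 12418576/25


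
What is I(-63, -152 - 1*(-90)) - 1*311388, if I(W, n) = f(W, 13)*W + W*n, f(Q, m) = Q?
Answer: -303513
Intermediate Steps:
I(W, n) = W² + W*n (I(W, n) = W*W + W*n = W² + W*n)
I(-63, -152 - 1*(-90)) - 1*311388 = -63*(-63 + (-152 - 1*(-90))) - 1*311388 = -63*(-63 + (-152 + 90)) - 311388 = -63*(-63 - 62) - 311388 = -63*(-125) - 311388 = 7875 - 311388 = -303513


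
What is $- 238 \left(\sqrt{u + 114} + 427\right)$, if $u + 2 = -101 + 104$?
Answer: $-101626 - 238 \sqrt{115} \approx -1.0418 \cdot 10^{5}$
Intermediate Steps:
$u = 1$ ($u = -2 + \left(-101 + 104\right) = -2 + 3 = 1$)
$- 238 \left(\sqrt{u + 114} + 427\right) = - 238 \left(\sqrt{1 + 114} + 427\right) = - 238 \left(\sqrt{115} + 427\right) = - 238 \left(427 + \sqrt{115}\right) = -101626 - 238 \sqrt{115}$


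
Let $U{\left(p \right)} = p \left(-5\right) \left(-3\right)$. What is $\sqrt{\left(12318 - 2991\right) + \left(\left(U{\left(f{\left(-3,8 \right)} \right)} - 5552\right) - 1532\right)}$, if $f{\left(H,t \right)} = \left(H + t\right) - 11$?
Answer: $\sqrt{2153} \approx 46.4$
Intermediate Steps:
$f{\left(H,t \right)} = -11 + H + t$
$U{\left(p \right)} = 15 p$ ($U{\left(p \right)} = - 5 p \left(-3\right) = 15 p$)
$\sqrt{\left(12318 - 2991\right) + \left(\left(U{\left(f{\left(-3,8 \right)} \right)} - 5552\right) - 1532\right)} = \sqrt{\left(12318 - 2991\right) - \left(7084 - 15 \left(-11 - 3 + 8\right)\right)} = \sqrt{\left(12318 - 2991\right) + \left(\left(15 \left(-6\right) - 5552\right) - 1532\right)} = \sqrt{9327 - 7174} = \sqrt{2153}$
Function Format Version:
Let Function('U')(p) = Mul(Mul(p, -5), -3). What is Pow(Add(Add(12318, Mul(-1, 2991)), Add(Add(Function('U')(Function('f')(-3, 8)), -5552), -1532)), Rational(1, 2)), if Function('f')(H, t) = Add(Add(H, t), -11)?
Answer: Pow(2153, Rational(1, 2)) ≈ 46.400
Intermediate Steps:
Function('f')(H, t) = Add(-11, H, t)
Function('U')(p) = Mul(15, p) (Function('U')(p) = Mul(Mul(-5, p), -3) = Mul(15, p))
Pow(Add(Add(12318, Mul(-1, 2991)), Add(Add(Function('U')(Function('f')(-3, 8)), -5552), -1532)), Rational(1, 2)) = Pow(Add(Add(12318, Mul(-1, 2991)), Add(Add(Mul(15, Add(-11, -3, 8)), -5552), -1532)), Rational(1, 2)) = Pow(Add(Add(12318, -2991), Add(Add(Mul(15, -6), -5552), -1532)), Rational(1, 2)) = Pow(Add(9327, Add(Add(-90, -5552), -1532)), Rational(1, 2)) = Pow(Add(9327, Add(-5642, -1532)), Rational(1, 2)) = Pow(Add(9327, -7174), Rational(1, 2)) = Pow(2153, Rational(1, 2))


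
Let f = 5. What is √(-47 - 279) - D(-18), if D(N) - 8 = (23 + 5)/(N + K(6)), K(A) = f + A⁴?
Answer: -10292/1283 + I*√326 ≈ -8.0218 + 18.055*I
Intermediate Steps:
K(A) = 5 + A⁴
D(N) = 8 + 28/(1301 + N) (D(N) = 8 + (23 + 5)/(N + (5 + 6⁴)) = 8 + 28/(N + (5 + 1296)) = 8 + 28/(N + 1301) = 8 + 28/(1301 + N))
√(-47 - 279) - D(-18) = √(-47 - 279) - 4*(2609 + 2*(-18))/(1301 - 18) = √(-326) - 4*(2609 - 36)/1283 = I*√326 - 4*2573/1283 = I*√326 - 1*10292/1283 = I*√326 - 10292/1283 = -10292/1283 + I*√326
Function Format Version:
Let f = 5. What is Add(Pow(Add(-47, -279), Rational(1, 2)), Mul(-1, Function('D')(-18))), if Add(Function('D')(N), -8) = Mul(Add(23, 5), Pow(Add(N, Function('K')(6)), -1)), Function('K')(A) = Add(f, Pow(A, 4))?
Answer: Add(Rational(-10292, 1283), Mul(I, Pow(326, Rational(1, 2)))) ≈ Add(-8.0218, Mul(18.055, I))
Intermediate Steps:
Function('K')(A) = Add(5, Pow(A, 4))
Function('D')(N) = Add(8, Mul(28, Pow(Add(1301, N), -1))) (Function('D')(N) = Add(8, Mul(Add(23, 5), Pow(Add(N, Add(5, Pow(6, 4))), -1))) = Add(8, Mul(28, Pow(Add(N, Add(5, 1296)), -1))) = Add(8, Mul(28, Pow(Add(N, 1301), -1))) = Add(8, Mul(28, Pow(Add(1301, N), -1))))
Add(Pow(Add(-47, -279), Rational(1, 2)), Mul(-1, Function('D')(-18))) = Add(Pow(Add(-47, -279), Rational(1, 2)), Mul(-1, Mul(4, Pow(Add(1301, -18), -1), Add(2609, Mul(2, -18))))) = Add(Pow(-326, Rational(1, 2)), Mul(-1, Mul(4, Pow(1283, -1), Add(2609, -36)))) = Add(Mul(I, Pow(326, Rational(1, 2))), Mul(-1, Mul(4, Rational(1, 1283), 2573))) = Add(Mul(I, Pow(326, Rational(1, 2))), Mul(-1, Rational(10292, 1283))) = Add(Mul(I, Pow(326, Rational(1, 2))), Rational(-10292, 1283)) = Add(Rational(-10292, 1283), Mul(I, Pow(326, Rational(1, 2))))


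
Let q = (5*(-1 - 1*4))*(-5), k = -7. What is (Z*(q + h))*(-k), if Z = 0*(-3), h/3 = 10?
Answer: 0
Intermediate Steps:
h = 30 (h = 3*10 = 30)
q = 125 (q = (5*(-1 - 4))*(-5) = (5*(-5))*(-5) = -25*(-5) = 125)
Z = 0
(Z*(q + h))*(-k) = (0*(125 + 30))*(-1*(-7)) = (0*155)*7 = 0*7 = 0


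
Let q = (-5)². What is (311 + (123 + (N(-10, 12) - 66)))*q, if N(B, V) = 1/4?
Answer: 36825/4 ≈ 9206.3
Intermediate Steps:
q = 25
N(B, V) = ¼
(311 + (123 + (N(-10, 12) - 66)))*q = (311 + (123 + (¼ - 66)))*25 = (311 + (123 - 263/4))*25 = (311 + 229/4)*25 = (1473/4)*25 = 36825/4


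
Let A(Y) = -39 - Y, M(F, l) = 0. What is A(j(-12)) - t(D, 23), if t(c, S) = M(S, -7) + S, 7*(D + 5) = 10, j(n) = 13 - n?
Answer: -87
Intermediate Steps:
D = -25/7 (D = -5 + (1/7)*10 = -5 + 10/7 = -25/7 ≈ -3.5714)
t(c, S) = S (t(c, S) = 0 + S = S)
A(j(-12)) - t(D, 23) = (-39 - (13 - 1*(-12))) - 1*23 = (-39 - (13 + 12)) - 23 = (-39 - 1*25) - 23 = (-39 - 25) - 23 = -64 - 23 = -87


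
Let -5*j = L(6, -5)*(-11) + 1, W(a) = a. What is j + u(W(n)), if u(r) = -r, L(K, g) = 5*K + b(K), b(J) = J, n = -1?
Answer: 80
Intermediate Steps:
L(K, g) = 6*K (L(K, g) = 5*K + K = 6*K)
j = 79 (j = -((6*6)*(-11) + 1)/5 = -(36*(-11) + 1)/5 = -(-396 + 1)/5 = -⅕*(-395) = 79)
j + u(W(n)) = 79 - 1*(-1) = 79 + 1 = 80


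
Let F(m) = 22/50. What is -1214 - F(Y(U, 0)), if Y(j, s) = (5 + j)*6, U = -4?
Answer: -30361/25 ≈ -1214.4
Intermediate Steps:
Y(j, s) = 30 + 6*j
F(m) = 11/25 (F(m) = 22*(1/50) = 11/25)
-1214 - F(Y(U, 0)) = -1214 - 1*11/25 = -1214 - 11/25 = -30361/25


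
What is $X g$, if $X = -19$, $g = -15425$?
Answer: $293075$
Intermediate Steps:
$X g = \left(-19\right) \left(-15425\right) = 293075$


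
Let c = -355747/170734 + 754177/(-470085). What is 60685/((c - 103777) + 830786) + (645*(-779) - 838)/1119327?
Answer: -23914947072724106532371/65311697655906080053719 ≈ -0.36617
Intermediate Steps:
c = -295994984413/80259492390 (c = -355747*1/170734 + 754177*(-1/470085) = -355747/170734 - 754177/470085 = -295994984413/80259492390 ≈ -3.6880)
60685/((c - 103777) + 830786) + (645*(-779) - 838)/1119327 = 60685/((-295994984413/80259492390 - 103777) + 830786) + (645*(-779) - 838)/1119327 = 60685/(-8329385336741443/80259492390 + 830786) + (-502455 - 838)*(1/1119327) = 60685/(58349077307977097/80259492390) - 503293*1/1119327 = 60685*(80259492390/58349077307977097) - 503293/1119327 = 4870547295687150/58349077307977097 - 503293/1119327 = -23914947072724106532371/65311697655906080053719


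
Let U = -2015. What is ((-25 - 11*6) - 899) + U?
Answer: -3005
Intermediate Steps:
((-25 - 11*6) - 899) + U = ((-25 - 11*6) - 899) - 2015 = ((-25 - 66) - 899) - 2015 = (-91 - 899) - 2015 = -990 - 2015 = -3005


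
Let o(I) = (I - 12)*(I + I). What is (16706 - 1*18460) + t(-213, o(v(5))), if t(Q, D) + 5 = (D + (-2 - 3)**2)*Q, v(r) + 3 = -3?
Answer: -53092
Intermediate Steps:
v(r) = -6 (v(r) = -3 - 3 = -6)
o(I) = 2*I*(-12 + I) (o(I) = (-12 + I)*(2*I) = 2*I*(-12 + I))
t(Q, D) = -5 + Q*(25 + D) (t(Q, D) = -5 + (D + (-2 - 3)**2)*Q = -5 + (D + (-5)**2)*Q = -5 + (D + 25)*Q = -5 + (25 + D)*Q = -5 + Q*(25 + D))
(16706 - 1*18460) + t(-213, o(v(5))) = (16706 - 1*18460) + (-5 + 25*(-213) + (2*(-6)*(-12 - 6))*(-213)) = (16706 - 18460) + (-5 - 5325 + (2*(-6)*(-18))*(-213)) = -1754 + (-5 - 5325 + 216*(-213)) = -1754 + (-5 - 5325 - 46008) = -1754 - 51338 = -53092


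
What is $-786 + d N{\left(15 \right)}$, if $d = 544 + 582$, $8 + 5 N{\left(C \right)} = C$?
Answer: $\frac{3952}{5} \approx 790.4$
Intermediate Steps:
$N{\left(C \right)} = - \frac{8}{5} + \frac{C}{5}$
$d = 1126$
$-786 + d N{\left(15 \right)} = -786 + 1126 \left(- \frac{8}{5} + \frac{1}{5} \cdot 15\right) = -786 + 1126 \left(- \frac{8}{5} + 3\right) = -786 + 1126 \cdot \frac{7}{5} = -786 + \frac{7882}{5} = \frac{3952}{5}$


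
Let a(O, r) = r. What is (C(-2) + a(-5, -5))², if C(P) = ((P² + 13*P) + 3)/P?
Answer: 81/4 ≈ 20.250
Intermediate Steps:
C(P) = (3 + P² + 13*P)/P
(C(-2) + a(-5, -5))² = ((13 - 2 + 3/(-2)) - 5)² = ((13 - 2 + 3*(-½)) - 5)² = ((13 - 2 - 3/2) - 5)² = (19/2 - 5)² = (9/2)² = 81/4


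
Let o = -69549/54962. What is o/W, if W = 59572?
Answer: -69549/3274196264 ≈ -2.1242e-5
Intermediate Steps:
o = -69549/54962 (o = -69549*1/54962 = -69549/54962 ≈ -1.2654)
o/W = -69549/54962/59572 = -69549/54962*1/59572 = -69549/3274196264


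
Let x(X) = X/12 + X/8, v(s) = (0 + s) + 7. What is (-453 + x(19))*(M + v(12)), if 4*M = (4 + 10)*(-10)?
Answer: 21554/3 ≈ 7184.7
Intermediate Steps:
v(s) = 7 + s (v(s) = s + 7 = 7 + s)
M = -35 (M = ((4 + 10)*(-10))/4 = (14*(-10))/4 = (1/4)*(-140) = -35)
x(X) = 5*X/24 (x(X) = X*(1/12) + X*(1/8) = X/12 + X/8 = 5*X/24)
(-453 + x(19))*(M + v(12)) = (-453 + (5/24)*19)*(-35 + (7 + 12)) = (-453 + 95/24)*(-35 + 19) = -10777/24*(-16) = 21554/3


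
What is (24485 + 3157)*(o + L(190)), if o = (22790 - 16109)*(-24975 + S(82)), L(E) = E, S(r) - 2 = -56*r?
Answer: -5459946660150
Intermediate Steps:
S(r) = 2 - 56*r
o = -197523765 (o = (22790 - 16109)*(-24975 + (2 - 56*82)) = 6681*(-24975 + (2 - 4592)) = 6681*(-24975 - 4590) = 6681*(-29565) = -197523765)
(24485 + 3157)*(o + L(190)) = (24485 + 3157)*(-197523765 + 190) = 27642*(-197523575) = -5459946660150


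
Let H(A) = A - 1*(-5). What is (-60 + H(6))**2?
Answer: 2401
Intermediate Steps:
H(A) = 5 + A (H(A) = A + 5 = 5 + A)
(-60 + H(6))**2 = (-60 + (5 + 6))**2 = (-60 + 11)**2 = (-49)**2 = 2401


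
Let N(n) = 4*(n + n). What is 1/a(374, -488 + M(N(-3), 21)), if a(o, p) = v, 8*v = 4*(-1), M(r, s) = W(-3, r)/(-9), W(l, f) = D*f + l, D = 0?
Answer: -2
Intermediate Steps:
W(l, f) = l (W(l, f) = 0*f + l = 0 + l = l)
N(n) = 8*n (N(n) = 4*(2*n) = 8*n)
M(r, s) = ⅓ (M(r, s) = -3/(-9) = -3*(-⅑) = ⅓)
v = -½ (v = (4*(-1))/8 = (⅛)*(-4) = -½ ≈ -0.50000)
a(o, p) = -½
1/a(374, -488 + M(N(-3), 21)) = 1/(-½) = -2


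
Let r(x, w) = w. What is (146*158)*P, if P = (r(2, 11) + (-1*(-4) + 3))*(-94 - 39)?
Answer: -55224792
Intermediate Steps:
P = -2394 (P = (11 + (-1*(-4) + 3))*(-94 - 39) = (11 + (4 + 3))*(-133) = (11 + 7)*(-133) = 18*(-133) = -2394)
(146*158)*P = (146*158)*(-2394) = 23068*(-2394) = -55224792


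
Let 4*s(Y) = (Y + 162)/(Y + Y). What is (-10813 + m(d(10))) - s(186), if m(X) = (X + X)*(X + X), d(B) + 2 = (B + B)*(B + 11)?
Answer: 85322263/124 ≈ 6.8808e+5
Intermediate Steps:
d(B) = -2 + 2*B*(11 + B) (d(B) = -2 + (B + B)*(B + 11) = -2 + (2*B)*(11 + B) = -2 + 2*B*(11 + B))
m(X) = 4*X**2 (m(X) = (2*X)*(2*X) = 4*X**2)
s(Y) = (162 + Y)/(8*Y) (s(Y) = ((Y + 162)/(Y + Y))/4 = ((162 + Y)/((2*Y)))/4 = ((162 + Y)*(1/(2*Y)))/4 = ((162 + Y)/(2*Y))/4 = (162 + Y)/(8*Y))
(-10813 + m(d(10))) - s(186) = (-10813 + 4*(-2 + 2*10**2 + 22*10)**2) - (162 + 186)/(8*186) = (-10813 + 4*(-2 + 2*100 + 220)**2) - 348/(8*186) = (-10813 + 4*(-2 + 200 + 220)**2) - 1*29/124 = (-10813 + 4*418**2) - 29/124 = (-10813 + 4*174724) - 29/124 = (-10813 + 698896) - 29/124 = 688083 - 29/124 = 85322263/124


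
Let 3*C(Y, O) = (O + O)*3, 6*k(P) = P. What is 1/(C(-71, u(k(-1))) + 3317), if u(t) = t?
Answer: 3/9950 ≈ 0.00030151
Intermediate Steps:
k(P) = P/6
C(Y, O) = 2*O (C(Y, O) = ((O + O)*3)/3 = ((2*O)*3)/3 = (6*O)/3 = 2*O)
1/(C(-71, u(k(-1))) + 3317) = 1/(2*((⅙)*(-1)) + 3317) = 1/(2*(-⅙) + 3317) = 1/(-⅓ + 3317) = 1/(9950/3) = 3/9950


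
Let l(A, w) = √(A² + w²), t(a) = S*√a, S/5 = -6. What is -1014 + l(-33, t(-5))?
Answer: -1014 + 3*I*√379 ≈ -1014.0 + 58.404*I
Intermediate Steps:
S = -30 (S = 5*(-6) = -30)
t(a) = -30*√a
-1014 + l(-33, t(-5)) = -1014 + √((-33)² + (-30*I*√5)²) = -1014 + √(1089 + (-30*I*√5)²) = -1014 + √(1089 - 4500) = -1014 + √(-3411) = -1014 + 3*I*√379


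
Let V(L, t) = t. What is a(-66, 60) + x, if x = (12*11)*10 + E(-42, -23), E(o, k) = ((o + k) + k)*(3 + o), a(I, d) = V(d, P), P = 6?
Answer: 4758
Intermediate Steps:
a(I, d) = 6
E(o, k) = (3 + o)*(o + 2*k) (E(o, k) = ((k + o) + k)*(3 + o) = (o + 2*k)*(3 + o) = (3 + o)*(o + 2*k))
x = 4752 (x = (12*11)*10 + ((-42)² + 3*(-42) + 6*(-23) + 2*(-23)*(-42)) = 132*10 + (1764 - 126 - 138 + 1932) = 1320 + 3432 = 4752)
a(-66, 60) + x = 6 + 4752 = 4758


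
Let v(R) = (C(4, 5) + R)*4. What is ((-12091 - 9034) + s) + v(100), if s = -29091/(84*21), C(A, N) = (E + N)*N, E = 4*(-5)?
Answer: -12372397/588 ≈ -21042.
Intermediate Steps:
E = -20
C(A, N) = N*(-20 + N) (C(A, N) = (-20 + N)*N = N*(-20 + N))
s = -9697/588 (s = -29091/1764 = -29091*1/1764 = -9697/588 ≈ -16.491)
v(R) = -300 + 4*R (v(R) = (5*(-20 + 5) + R)*4 = (5*(-15) + R)*4 = (-75 + R)*4 = -300 + 4*R)
((-12091 - 9034) + s) + v(100) = ((-12091 - 9034) - 9697/588) + (-300 + 4*100) = (-21125 - 9697/588) + (-300 + 400) = -12431197/588 + 100 = -12372397/588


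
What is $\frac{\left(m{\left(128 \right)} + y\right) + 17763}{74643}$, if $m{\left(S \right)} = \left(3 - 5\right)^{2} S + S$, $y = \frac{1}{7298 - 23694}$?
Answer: $\frac{100578529}{407948876} \approx 0.24655$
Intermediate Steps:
$y = - \frac{1}{16396}$ ($y = \frac{1}{7298 - 23694} = \frac{1}{-16396} = - \frac{1}{16396} \approx -6.099 \cdot 10^{-5}$)
$m{\left(S \right)} = 5 S$ ($m{\left(S \right)} = \left(-2\right)^{2} S + S = 4 S + S = 5 S$)
$\frac{\left(m{\left(128 \right)} + y\right) + 17763}{74643} = \frac{\left(5 \cdot 128 - \frac{1}{16396}\right) + 17763}{74643} = \left(\left(640 - \frac{1}{16396}\right) + 17763\right) \frac{1}{74643} = \left(\frac{10493439}{16396} + 17763\right) \frac{1}{74643} = \frac{301735587}{16396} \cdot \frac{1}{74643} = \frac{100578529}{407948876}$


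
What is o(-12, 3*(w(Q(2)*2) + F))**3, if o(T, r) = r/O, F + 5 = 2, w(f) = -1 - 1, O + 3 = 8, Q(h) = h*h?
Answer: -27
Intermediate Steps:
Q(h) = h**2
O = 5 (O = -3 + 8 = 5)
w(f) = -2
F = -3 (F = -5 + 2 = -3)
o(T, r) = r/5
o(-12, 3*(w(Q(2)*2) + F))**3 = ((3*(-2 - 3))/5)**3 = ((3*(-5))/5)**3 = ((1/5)*(-15))**3 = (-3)**3 = -27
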